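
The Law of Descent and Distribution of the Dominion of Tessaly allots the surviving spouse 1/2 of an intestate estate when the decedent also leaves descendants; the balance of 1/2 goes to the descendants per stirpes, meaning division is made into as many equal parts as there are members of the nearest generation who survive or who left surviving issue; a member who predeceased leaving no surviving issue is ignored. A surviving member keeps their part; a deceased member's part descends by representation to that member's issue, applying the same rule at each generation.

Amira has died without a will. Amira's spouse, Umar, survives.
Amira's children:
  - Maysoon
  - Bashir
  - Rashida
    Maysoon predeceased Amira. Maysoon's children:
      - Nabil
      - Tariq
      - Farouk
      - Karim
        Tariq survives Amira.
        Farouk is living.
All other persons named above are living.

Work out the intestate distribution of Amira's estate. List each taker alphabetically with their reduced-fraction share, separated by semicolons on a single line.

Umar, as surviving spouse, takes 1/2.
The remaining 1/2 passes to Amira's descendants per stirpes.
The 1/2 is divided into 3 equal shares of 1/6 among Maysoon, Bashir, Rashida.
Maysoon predeceased; the 1/6 allotted to Maysoon's branch passes to Maysoon's issue by representation.
The 1/6 is divided into 4 equal shares of 1/24 among Nabil, Tariq, Farouk, Karim.
Nabil is living and takes 1/24.
Tariq is living and takes 1/24.
Farouk is living and takes 1/24.
Karim is living and takes 1/24.
Bashir is living and takes 1/6.
Rashida is living and takes 1/6.

Bashir 1/6; Farouk 1/24; Karim 1/24; Nabil 1/24; Rashida 1/6; Tariq 1/24; Umar 1/2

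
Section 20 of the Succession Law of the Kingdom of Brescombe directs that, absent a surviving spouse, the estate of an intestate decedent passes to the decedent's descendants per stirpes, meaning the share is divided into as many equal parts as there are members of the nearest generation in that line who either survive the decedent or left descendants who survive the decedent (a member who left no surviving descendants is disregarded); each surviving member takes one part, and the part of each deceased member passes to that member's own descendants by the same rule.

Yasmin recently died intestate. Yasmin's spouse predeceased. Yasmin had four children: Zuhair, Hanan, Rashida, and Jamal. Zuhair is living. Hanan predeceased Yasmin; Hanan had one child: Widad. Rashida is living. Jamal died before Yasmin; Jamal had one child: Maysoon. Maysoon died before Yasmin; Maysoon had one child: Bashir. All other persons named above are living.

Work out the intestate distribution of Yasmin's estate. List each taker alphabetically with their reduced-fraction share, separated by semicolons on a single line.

There is no surviving spouse, so the entire estate passes to Yasmin's descendants per stirpes.
The estate is divided into 4 equal shares of 1/4 among Zuhair, Hanan, Rashida, Jamal.
Zuhair is living and takes 1/4.
Hanan predeceased; the 1/4 allotted to Hanan's branch passes to Hanan's issue by representation.
Widad is the sole taker at this level and receives the full 1/4.
Rashida is living and takes 1/4.
Jamal predeceased; the 1/4 allotted to Jamal's branch passes to Jamal's issue by representation.
Maysoon's line is the sole branch at this level, so the full 1/4 passes to Maysoon's issue by representation.
Bashir is the sole taker at this level and receives the full 1/4.

Bashir 1/4; Rashida 1/4; Widad 1/4; Zuhair 1/4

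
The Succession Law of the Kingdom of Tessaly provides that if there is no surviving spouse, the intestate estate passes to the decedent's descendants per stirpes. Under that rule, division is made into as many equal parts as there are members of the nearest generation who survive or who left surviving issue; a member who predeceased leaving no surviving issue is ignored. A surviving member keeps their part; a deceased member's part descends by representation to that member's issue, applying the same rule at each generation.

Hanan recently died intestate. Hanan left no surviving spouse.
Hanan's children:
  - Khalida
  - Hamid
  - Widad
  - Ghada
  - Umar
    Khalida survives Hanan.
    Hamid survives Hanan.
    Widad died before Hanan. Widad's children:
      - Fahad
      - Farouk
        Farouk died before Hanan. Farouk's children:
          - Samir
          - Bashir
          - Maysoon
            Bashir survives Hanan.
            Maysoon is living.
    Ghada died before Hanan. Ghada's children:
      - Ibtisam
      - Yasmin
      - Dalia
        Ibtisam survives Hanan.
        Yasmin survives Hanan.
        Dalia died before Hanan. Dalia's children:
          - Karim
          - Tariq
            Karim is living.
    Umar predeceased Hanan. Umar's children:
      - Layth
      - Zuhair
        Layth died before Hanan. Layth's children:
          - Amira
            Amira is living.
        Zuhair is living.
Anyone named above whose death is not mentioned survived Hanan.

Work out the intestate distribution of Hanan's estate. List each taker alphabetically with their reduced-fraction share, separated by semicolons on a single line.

There is no surviving spouse, so the entire estate passes to Hanan's descendants per stirpes.
The estate is divided into 5 equal shares of 1/5 among Khalida, Hamid, Widad, Ghada, Umar.
Khalida is living and takes 1/5.
Hamid is living and takes 1/5.
Widad predeceased; the 1/5 allotted to Widad's branch passes to Widad's issue by representation.
The 1/5 is divided into 2 equal shares of 1/10 among Fahad, Farouk.
Fahad is living and takes 1/10.
Farouk predeceased; the 1/10 allotted to Farouk's branch passes to Farouk's issue by representation.
The 1/10 is divided into 3 equal shares of 1/30 among Samir, Bashir, Maysoon.
Samir is living and takes 1/30.
Bashir is living and takes 1/30.
Maysoon is living and takes 1/30.
Ghada predeceased; the 1/5 allotted to Ghada's branch passes to Ghada's issue by representation.
The 1/5 is divided into 3 equal shares of 1/15 among Ibtisam, Yasmin, Dalia.
Ibtisam is living and takes 1/15.
Yasmin is living and takes 1/15.
Dalia predeceased; the 1/15 allotted to Dalia's branch passes to Dalia's issue by representation.
The 1/15 is divided into 2 equal shares of 1/30 among Karim, Tariq.
Karim is living and takes 1/30.
Tariq is living and takes 1/30.
Umar predeceased; the 1/5 allotted to Umar's branch passes to Umar's issue by representation.
The 1/5 is divided into 2 equal shares of 1/10 among Layth, Zuhair.
Layth predeceased; the 1/10 allotted to Layth's branch passes to Layth's issue by representation.
Amira is the sole taker at this level and receives the full 1/10.
Zuhair is living and takes 1/10.

Amira 1/10; Bashir 1/30; Fahad 1/10; Hamid 1/5; Ibtisam 1/15; Karim 1/30; Khalida 1/5; Maysoon 1/30; Samir 1/30; Tariq 1/30; Yasmin 1/15; Zuhair 1/10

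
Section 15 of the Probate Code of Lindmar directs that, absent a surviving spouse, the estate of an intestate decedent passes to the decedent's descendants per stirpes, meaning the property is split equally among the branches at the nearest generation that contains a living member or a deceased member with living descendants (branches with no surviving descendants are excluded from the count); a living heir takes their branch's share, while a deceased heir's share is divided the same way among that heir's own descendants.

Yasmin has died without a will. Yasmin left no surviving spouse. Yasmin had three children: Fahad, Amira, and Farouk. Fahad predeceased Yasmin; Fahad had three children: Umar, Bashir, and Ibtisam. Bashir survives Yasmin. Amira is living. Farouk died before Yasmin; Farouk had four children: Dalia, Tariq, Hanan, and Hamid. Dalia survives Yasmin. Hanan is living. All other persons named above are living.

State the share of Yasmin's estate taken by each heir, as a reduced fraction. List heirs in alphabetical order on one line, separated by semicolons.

Amira 1/3; Bashir 1/9; Dalia 1/12; Hamid 1/12; Hanan 1/12; Ibtisam 1/9; Tariq 1/12; Umar 1/9

There is no surviving spouse, so the entire estate passes to Yasmin's descendants per stirpes.
The estate is divided into 3 equal shares of 1/3 among Fahad, Amira, Farouk.
Fahad predeceased; the 1/3 allotted to Fahad's branch passes to Fahad's issue by representation.
The 1/3 is divided into 3 equal shares of 1/9 among Umar, Bashir, Ibtisam.
Umar is living and takes 1/9.
Bashir is living and takes 1/9.
Ibtisam is living and takes 1/9.
Amira is living and takes 1/3.
Farouk predeceased; the 1/3 allotted to Farouk's branch passes to Farouk's issue by representation.
The 1/3 is divided into 4 equal shares of 1/12 among Dalia, Tariq, Hanan, Hamid.
Dalia is living and takes 1/12.
Tariq is living and takes 1/12.
Hanan is living and takes 1/12.
Hamid is living and takes 1/12.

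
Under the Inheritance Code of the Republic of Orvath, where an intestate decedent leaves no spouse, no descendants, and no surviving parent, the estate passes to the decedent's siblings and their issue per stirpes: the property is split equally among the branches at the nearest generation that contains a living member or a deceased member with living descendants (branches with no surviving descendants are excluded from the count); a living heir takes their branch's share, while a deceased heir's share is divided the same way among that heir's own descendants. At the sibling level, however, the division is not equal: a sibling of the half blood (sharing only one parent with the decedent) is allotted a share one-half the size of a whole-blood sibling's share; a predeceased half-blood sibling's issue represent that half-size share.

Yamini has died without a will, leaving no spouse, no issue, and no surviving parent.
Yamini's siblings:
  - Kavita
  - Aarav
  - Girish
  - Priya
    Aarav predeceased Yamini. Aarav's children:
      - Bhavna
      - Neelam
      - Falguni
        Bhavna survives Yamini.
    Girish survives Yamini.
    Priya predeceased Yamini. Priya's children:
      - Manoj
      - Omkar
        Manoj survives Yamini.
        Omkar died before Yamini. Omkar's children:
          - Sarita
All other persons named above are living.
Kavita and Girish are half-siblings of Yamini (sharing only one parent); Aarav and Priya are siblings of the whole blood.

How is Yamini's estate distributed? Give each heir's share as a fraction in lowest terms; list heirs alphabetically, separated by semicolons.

No spouse, descendants, or parent survives, so the estate passes to Yamini's siblings per stirpes.
Half-blood siblings count for one-half the weight of whole-blood siblings at the initial division.
Dividing 1 in proportion to weights (total weight 3): Kavita (weight 1/2) → 1/6; Aarav (weight 1) → 1/3; Girish (weight 1/2) → 1/6; Priya (weight 1) → 1/3.
Kavita is living and takes 1/6.
Aarav predeceased; the 1/3 allotted to Aarav's branch passes to Aarav's issue by representation.
The 1/3 is divided into 3 equal shares of 1/9 among Bhavna, Neelam, Falguni.
Bhavna is living and takes 1/9.
Neelam is living and takes 1/9.
Falguni is living and takes 1/9.
Girish is living and takes 1/6.
Priya predeceased; the 1/3 allotted to Priya's branch passes to Priya's issue by representation.
The 1/3 is divided into 2 equal shares of 1/6 among Manoj, Omkar.
Manoj is living and takes 1/6.
Omkar predeceased; the 1/6 allotted to Omkar's branch passes to Omkar's issue by representation.
Sarita is the sole taker at this level and receives the full 1/6.

Bhavna 1/9; Falguni 1/9; Girish 1/6; Kavita 1/6; Manoj 1/6; Neelam 1/9; Sarita 1/6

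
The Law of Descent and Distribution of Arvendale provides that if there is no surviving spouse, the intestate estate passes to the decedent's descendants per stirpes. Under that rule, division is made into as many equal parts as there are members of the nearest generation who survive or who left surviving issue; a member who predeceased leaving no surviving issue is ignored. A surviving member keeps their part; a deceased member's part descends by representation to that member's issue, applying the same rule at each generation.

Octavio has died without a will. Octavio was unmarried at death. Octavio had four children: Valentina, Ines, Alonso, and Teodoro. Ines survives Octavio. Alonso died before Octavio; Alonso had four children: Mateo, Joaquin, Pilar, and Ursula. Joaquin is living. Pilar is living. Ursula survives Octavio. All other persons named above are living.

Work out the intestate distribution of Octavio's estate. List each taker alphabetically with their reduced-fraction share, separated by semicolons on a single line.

Ines 1/4; Joaquin 1/16; Mateo 1/16; Pilar 1/16; Teodoro 1/4; Ursula 1/16; Valentina 1/4

There is no surviving spouse, so the entire estate passes to Octavio's descendants per stirpes.
The estate is divided into 4 equal shares of 1/4 among Valentina, Ines, Alonso, Teodoro.
Valentina is living and takes 1/4.
Ines is living and takes 1/4.
Alonso predeceased; the 1/4 allotted to Alonso's branch passes to Alonso's issue by representation.
The 1/4 is divided into 4 equal shares of 1/16 among Mateo, Joaquin, Pilar, Ursula.
Mateo is living and takes 1/16.
Joaquin is living and takes 1/16.
Pilar is living and takes 1/16.
Ursula is living and takes 1/16.
Teodoro is living and takes 1/4.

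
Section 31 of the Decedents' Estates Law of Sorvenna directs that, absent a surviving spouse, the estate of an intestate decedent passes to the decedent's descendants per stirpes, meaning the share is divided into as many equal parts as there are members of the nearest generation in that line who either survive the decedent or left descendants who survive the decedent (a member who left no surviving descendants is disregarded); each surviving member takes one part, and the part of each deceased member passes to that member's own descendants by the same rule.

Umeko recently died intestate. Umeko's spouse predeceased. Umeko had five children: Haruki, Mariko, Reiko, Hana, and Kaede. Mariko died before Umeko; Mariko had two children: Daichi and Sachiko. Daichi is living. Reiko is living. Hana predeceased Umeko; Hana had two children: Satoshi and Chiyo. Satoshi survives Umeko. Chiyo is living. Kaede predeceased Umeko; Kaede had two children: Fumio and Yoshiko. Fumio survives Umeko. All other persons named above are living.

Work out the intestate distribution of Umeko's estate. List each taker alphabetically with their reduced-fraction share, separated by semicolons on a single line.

Chiyo 1/10; Daichi 1/10; Fumio 1/10; Haruki 1/5; Reiko 1/5; Sachiko 1/10; Satoshi 1/10; Yoshiko 1/10

There is no surviving spouse, so the entire estate passes to Umeko's descendants per stirpes.
The estate is divided into 5 equal shares of 1/5 among Haruki, Mariko, Reiko, Hana, Kaede.
Haruki is living and takes 1/5.
Mariko predeceased; the 1/5 allotted to Mariko's branch passes to Mariko's issue by representation.
The 1/5 is divided into 2 equal shares of 1/10 among Daichi, Sachiko.
Daichi is living and takes 1/10.
Sachiko is living and takes 1/10.
Reiko is living and takes 1/5.
Hana predeceased; the 1/5 allotted to Hana's branch passes to Hana's issue by representation.
The 1/5 is divided into 2 equal shares of 1/10 among Satoshi, Chiyo.
Satoshi is living and takes 1/10.
Chiyo is living and takes 1/10.
Kaede predeceased; the 1/5 allotted to Kaede's branch passes to Kaede's issue by representation.
The 1/5 is divided into 2 equal shares of 1/10 among Fumio, Yoshiko.
Fumio is living and takes 1/10.
Yoshiko is living and takes 1/10.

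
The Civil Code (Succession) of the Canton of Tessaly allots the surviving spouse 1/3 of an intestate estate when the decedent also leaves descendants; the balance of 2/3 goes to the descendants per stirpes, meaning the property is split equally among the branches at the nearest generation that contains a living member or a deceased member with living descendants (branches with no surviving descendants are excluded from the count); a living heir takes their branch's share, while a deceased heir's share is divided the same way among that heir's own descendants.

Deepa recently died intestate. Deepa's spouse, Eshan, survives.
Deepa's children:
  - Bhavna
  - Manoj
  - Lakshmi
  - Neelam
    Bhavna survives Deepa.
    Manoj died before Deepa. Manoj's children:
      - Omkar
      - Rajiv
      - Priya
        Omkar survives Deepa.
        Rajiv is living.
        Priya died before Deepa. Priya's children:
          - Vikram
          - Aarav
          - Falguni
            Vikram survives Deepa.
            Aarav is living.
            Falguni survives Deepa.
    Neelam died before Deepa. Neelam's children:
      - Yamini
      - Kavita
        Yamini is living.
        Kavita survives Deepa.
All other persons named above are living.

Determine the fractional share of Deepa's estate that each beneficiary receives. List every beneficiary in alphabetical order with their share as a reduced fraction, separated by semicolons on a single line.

Eshan, as surviving spouse, takes 1/3.
The remaining 2/3 passes to Deepa's descendants per stirpes.
The 2/3 is divided into 4 equal shares of 1/6 among Bhavna, Manoj, Lakshmi, Neelam.
Bhavna is living and takes 1/6.
Manoj predeceased; the 1/6 allotted to Manoj's branch passes to Manoj's issue by representation.
The 1/6 is divided into 3 equal shares of 1/18 among Omkar, Rajiv, Priya.
Omkar is living and takes 1/18.
Rajiv is living and takes 1/18.
Priya predeceased; the 1/18 allotted to Priya's branch passes to Priya's issue by representation.
The 1/18 is divided into 3 equal shares of 1/54 among Vikram, Aarav, Falguni.
Vikram is living and takes 1/54.
Aarav is living and takes 1/54.
Falguni is living and takes 1/54.
Lakshmi is living and takes 1/6.
Neelam predeceased; the 1/6 allotted to Neelam's branch passes to Neelam's issue by representation.
The 1/6 is divided into 2 equal shares of 1/12 among Yamini, Kavita.
Yamini is living and takes 1/12.
Kavita is living and takes 1/12.

Aarav 1/54; Bhavna 1/6; Eshan 1/3; Falguni 1/54; Kavita 1/12; Lakshmi 1/6; Omkar 1/18; Rajiv 1/18; Vikram 1/54; Yamini 1/12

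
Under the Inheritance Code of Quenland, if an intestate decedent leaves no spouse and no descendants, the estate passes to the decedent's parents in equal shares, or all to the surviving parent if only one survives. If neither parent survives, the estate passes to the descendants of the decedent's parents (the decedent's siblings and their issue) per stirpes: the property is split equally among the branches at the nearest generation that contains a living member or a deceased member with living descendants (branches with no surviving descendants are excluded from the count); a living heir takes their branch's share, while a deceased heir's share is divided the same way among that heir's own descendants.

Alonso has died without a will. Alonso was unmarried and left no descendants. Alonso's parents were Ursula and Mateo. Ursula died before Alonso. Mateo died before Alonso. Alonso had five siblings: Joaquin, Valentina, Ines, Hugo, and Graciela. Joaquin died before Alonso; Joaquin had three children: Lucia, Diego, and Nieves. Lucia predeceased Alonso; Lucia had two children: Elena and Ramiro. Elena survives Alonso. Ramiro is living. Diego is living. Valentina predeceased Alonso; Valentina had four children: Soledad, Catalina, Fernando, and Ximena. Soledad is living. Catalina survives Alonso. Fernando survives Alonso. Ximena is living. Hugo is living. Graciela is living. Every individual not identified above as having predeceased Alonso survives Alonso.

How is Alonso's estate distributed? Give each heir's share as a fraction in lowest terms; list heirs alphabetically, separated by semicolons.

Catalina 1/20; Diego 1/15; Elena 1/30; Fernando 1/20; Graciela 1/5; Hugo 1/5; Ines 1/5; Nieves 1/15; Ramiro 1/30; Soledad 1/20; Ximena 1/20

Neither parent survives and there are no descendants, so the estate passes to Alonso's siblings and their issue per stirpes.
The estate is divided into 5 equal shares of 1/5 among Joaquin, Valentina, Ines, Hugo, Graciela.
Joaquin predeceased; the 1/5 allotted to Joaquin's branch passes to Joaquin's issue by representation.
The 1/5 is divided into 3 equal shares of 1/15 among Lucia, Diego, Nieves.
Lucia predeceased; the 1/15 allotted to Lucia's branch passes to Lucia's issue by representation.
The 1/15 is divided into 2 equal shares of 1/30 among Elena, Ramiro.
Elena is living and takes 1/30.
Ramiro is living and takes 1/30.
Diego is living and takes 1/15.
Nieves is living and takes 1/15.
Valentina predeceased; the 1/5 allotted to Valentina's branch passes to Valentina's issue by representation.
The 1/5 is divided into 4 equal shares of 1/20 among Soledad, Catalina, Fernando, Ximena.
Soledad is living and takes 1/20.
Catalina is living and takes 1/20.
Fernando is living and takes 1/20.
Ximena is living and takes 1/20.
Ines is living and takes 1/5.
Hugo is living and takes 1/5.
Graciela is living and takes 1/5.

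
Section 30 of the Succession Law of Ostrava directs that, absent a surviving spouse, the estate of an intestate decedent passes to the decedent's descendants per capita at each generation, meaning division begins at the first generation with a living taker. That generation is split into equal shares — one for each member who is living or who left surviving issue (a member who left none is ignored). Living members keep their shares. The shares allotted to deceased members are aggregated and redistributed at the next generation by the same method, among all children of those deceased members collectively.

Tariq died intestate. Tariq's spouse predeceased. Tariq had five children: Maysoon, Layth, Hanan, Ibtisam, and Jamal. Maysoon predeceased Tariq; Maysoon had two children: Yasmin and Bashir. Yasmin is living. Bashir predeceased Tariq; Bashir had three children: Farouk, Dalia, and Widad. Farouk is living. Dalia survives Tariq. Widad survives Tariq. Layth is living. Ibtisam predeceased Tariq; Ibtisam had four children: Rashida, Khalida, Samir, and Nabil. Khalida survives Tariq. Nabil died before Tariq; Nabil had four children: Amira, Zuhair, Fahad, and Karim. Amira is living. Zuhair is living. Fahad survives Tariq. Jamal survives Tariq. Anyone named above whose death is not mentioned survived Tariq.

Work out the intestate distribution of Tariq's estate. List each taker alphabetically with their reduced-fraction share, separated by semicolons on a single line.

There is no surviving spouse, so the entire estate passes to Tariq's descendants per capita at each generation.
At generation 1 (Maysoon, Layth, Hanan, Ibtisam, Jamal) there are 5 shares of (1)/5 = 1/5 each.
Living: Layth, Hanan, and Jamal — each takes 1/5.
Deceased: Maysoon and Ibtisam. Their combined 2/5 is pooled and carried to generation 2.
At generation 2 (Yasmin, Bashir, Rashida, Khalida, Samir, Nabil) there are 6 shares of (2/5)/6 = 1/15 each.
Living: Yasmin, Rashida, Khalida, and Samir — each takes 1/15.
Deceased: Bashir and Nabil. Their combined 2/15 is pooled and carried to generation 3.
At generation 3 (Farouk, Dalia, Widad, Amira, Zuhair, Fahad, Karim) there are 7 shares of (2/15)/7 = 2/105 each.
Living: Farouk, Dalia, Widad, Amira, Zuhair, Fahad, and Karim — each takes 2/105.

Amira 2/105; Dalia 2/105; Fahad 2/105; Farouk 2/105; Hanan 1/5; Jamal 1/5; Karim 2/105; Khalida 1/15; Layth 1/5; Rashida 1/15; Samir 1/15; Widad 2/105; Yasmin 1/15; Zuhair 2/105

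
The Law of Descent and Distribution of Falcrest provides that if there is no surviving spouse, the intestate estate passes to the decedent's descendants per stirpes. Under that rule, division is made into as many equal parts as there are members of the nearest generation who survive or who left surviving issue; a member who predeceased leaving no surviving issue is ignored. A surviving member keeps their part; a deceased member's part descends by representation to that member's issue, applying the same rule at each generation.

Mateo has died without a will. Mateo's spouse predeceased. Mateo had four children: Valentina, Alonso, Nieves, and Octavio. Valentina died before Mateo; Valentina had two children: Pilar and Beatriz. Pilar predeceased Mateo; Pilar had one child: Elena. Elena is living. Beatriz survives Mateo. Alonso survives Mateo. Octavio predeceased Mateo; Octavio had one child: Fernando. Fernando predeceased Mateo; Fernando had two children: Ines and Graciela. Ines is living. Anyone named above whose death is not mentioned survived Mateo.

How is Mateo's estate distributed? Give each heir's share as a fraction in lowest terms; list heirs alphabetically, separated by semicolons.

There is no surviving spouse, so the entire estate passes to Mateo's descendants per stirpes.
The estate is divided into 4 equal shares of 1/4 among Valentina, Alonso, Nieves, Octavio.
Valentina predeceased; the 1/4 allotted to Valentina's branch passes to Valentina's issue by representation.
The 1/4 is divided into 2 equal shares of 1/8 among Pilar, Beatriz.
Pilar predeceased; the 1/8 allotted to Pilar's branch passes to Pilar's issue by representation.
Elena is the sole taker at this level and receives the full 1/8.
Beatriz is living and takes 1/8.
Alonso is living and takes 1/4.
Nieves is living and takes 1/4.
Octavio predeceased; the 1/4 allotted to Octavio's branch passes to Octavio's issue by representation.
Fernando's line is the sole branch at this level, so the full 1/4 passes to Fernando's issue by representation.
The 1/4 is divided into 2 equal shares of 1/8 among Ines, Graciela.
Ines is living and takes 1/8.
Graciela is living and takes 1/8.

Alonso 1/4; Beatriz 1/8; Elena 1/8; Graciela 1/8; Ines 1/8; Nieves 1/4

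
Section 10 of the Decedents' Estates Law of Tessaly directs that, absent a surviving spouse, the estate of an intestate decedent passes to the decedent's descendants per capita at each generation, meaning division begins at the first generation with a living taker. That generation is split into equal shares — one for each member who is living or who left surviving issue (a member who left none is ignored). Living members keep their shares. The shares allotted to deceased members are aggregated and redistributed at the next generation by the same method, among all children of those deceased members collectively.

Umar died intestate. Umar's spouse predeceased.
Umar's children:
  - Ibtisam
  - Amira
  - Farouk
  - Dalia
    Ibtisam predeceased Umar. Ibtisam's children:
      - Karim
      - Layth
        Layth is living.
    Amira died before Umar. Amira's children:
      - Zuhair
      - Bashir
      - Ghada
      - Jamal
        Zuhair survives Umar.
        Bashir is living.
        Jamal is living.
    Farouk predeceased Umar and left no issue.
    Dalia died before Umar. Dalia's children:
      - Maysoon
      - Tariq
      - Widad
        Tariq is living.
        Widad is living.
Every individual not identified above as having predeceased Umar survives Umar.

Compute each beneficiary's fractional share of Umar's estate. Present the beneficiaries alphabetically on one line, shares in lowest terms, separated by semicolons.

Bashir 1/9; Ghada 1/9; Jamal 1/9; Karim 1/9; Layth 1/9; Maysoon 1/9; Tariq 1/9; Widad 1/9; Zuhair 1/9

There is no surviving spouse, so the entire estate passes to Umar's descendants per capita at each generation.
No one at generation 1 (Ibtisam, Amira, Dalia) is living; moving to the next generation.
At generation 2 (Karim, Layth, Zuhair, Bashir, Ghada, Jamal, Maysoon, Tariq, Widad) there are 9 shares of (1)/9 = 1/9 each.
Living: Karim, Layth, Zuhair, Bashir, Ghada, Jamal, Maysoon, Tariq, and Widad — each takes 1/9.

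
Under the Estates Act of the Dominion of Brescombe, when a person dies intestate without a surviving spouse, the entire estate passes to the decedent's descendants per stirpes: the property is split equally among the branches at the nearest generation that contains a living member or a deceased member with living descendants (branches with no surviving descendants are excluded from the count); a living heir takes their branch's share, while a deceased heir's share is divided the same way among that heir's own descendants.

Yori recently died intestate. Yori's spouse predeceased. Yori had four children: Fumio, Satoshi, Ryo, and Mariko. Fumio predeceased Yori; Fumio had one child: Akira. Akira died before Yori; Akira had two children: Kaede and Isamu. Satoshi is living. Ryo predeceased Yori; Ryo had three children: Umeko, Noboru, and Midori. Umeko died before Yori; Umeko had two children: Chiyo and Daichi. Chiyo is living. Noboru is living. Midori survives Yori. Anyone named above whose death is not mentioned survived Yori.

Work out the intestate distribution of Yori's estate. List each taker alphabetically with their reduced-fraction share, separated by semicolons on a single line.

Chiyo 1/24; Daichi 1/24; Isamu 1/8; Kaede 1/8; Mariko 1/4; Midori 1/12; Noboru 1/12; Satoshi 1/4

There is no surviving spouse, so the entire estate passes to Yori's descendants per stirpes.
The estate is divided into 4 equal shares of 1/4 among Fumio, Satoshi, Ryo, Mariko.
Fumio predeceased; the 1/4 allotted to Fumio's branch passes to Fumio's issue by representation.
Akira's line is the sole branch at this level, so the full 1/4 passes to Akira's issue by representation.
The 1/4 is divided into 2 equal shares of 1/8 among Kaede, Isamu.
Kaede is living and takes 1/8.
Isamu is living and takes 1/8.
Satoshi is living and takes 1/4.
Ryo predeceased; the 1/4 allotted to Ryo's branch passes to Ryo's issue by representation.
The 1/4 is divided into 3 equal shares of 1/12 among Umeko, Noboru, Midori.
Umeko predeceased; the 1/12 allotted to Umeko's branch passes to Umeko's issue by representation.
The 1/12 is divided into 2 equal shares of 1/24 among Chiyo, Daichi.
Chiyo is living and takes 1/24.
Daichi is living and takes 1/24.
Noboru is living and takes 1/12.
Midori is living and takes 1/12.
Mariko is living and takes 1/4.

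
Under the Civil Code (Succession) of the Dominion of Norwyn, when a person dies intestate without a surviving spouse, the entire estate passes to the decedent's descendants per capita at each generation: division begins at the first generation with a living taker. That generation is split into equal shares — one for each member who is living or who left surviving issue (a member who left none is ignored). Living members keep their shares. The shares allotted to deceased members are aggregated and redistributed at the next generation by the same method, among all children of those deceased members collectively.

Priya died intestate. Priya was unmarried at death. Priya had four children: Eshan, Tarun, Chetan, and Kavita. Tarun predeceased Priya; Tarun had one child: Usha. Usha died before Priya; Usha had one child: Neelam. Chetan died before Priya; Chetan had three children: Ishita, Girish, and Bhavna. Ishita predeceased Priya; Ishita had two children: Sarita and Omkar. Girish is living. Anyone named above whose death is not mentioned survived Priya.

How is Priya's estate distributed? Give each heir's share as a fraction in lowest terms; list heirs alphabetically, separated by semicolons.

There is no surviving spouse, so the entire estate passes to Priya's descendants per capita at each generation.
At generation 1 (Eshan, Tarun, Chetan, Kavita) there are 4 shares of (1)/4 = 1/4 each.
Living: Eshan and Kavita — each takes 1/4.
Deceased: Tarun and Chetan. Their combined 1/2 is pooled and carried to generation 2.
At generation 2 (Usha, Ishita, Girish, Bhavna) there are 4 shares of (1/2)/4 = 1/8 each.
Living: Girish and Bhavna — each takes 1/8.
Deceased: Usha and Ishita. Their combined 1/4 is pooled and carried to generation 3.
At generation 3 (Neelam, Sarita, Omkar) there are 3 shares of (1/4)/3 = 1/12 each.
Living: Neelam, Sarita, and Omkar — each takes 1/12.

Bhavna 1/8; Eshan 1/4; Girish 1/8; Kavita 1/4; Neelam 1/12; Omkar 1/12; Sarita 1/12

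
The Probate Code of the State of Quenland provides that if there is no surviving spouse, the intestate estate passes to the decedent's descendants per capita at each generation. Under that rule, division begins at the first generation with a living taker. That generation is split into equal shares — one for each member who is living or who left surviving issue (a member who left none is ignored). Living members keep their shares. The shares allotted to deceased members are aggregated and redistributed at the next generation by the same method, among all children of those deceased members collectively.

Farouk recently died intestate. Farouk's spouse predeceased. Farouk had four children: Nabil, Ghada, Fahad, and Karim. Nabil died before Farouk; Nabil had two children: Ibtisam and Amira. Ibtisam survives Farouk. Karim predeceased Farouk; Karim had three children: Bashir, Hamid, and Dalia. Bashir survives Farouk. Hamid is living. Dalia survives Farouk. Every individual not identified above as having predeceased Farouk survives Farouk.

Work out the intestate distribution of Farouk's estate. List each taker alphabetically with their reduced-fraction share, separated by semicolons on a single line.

There is no surviving spouse, so the entire estate passes to Farouk's descendants per capita at each generation.
At generation 1 (Nabil, Ghada, Fahad, Karim) there are 4 shares of (1)/4 = 1/4 each.
Living: Ghada and Fahad — each takes 1/4.
Deceased: Nabil and Karim. Their combined 1/2 is pooled and carried to generation 2.
At generation 2 (Ibtisam, Amira, Bashir, Hamid, Dalia) there are 5 shares of (1/2)/5 = 1/10 each.
Living: Ibtisam, Amira, Bashir, Hamid, and Dalia — each takes 1/10.

Amira 1/10; Bashir 1/10; Dalia 1/10; Fahad 1/4; Ghada 1/4; Hamid 1/10; Ibtisam 1/10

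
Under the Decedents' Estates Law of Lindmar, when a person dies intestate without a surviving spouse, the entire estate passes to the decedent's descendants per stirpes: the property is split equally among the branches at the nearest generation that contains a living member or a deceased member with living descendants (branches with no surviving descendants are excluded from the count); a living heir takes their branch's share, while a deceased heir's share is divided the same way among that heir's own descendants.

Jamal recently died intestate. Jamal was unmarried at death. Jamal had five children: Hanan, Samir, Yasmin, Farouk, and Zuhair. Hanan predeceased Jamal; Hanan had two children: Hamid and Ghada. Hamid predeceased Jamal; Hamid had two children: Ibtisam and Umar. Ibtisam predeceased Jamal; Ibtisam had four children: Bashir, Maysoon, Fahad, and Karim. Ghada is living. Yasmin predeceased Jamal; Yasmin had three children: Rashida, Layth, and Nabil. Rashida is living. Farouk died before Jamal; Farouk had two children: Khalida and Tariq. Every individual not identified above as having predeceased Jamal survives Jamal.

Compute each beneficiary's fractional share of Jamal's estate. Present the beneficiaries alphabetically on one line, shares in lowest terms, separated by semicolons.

There is no surviving spouse, so the entire estate passes to Jamal's descendants per stirpes.
The estate is divided into 5 equal shares of 1/5 among Hanan, Samir, Yasmin, Farouk, Zuhair.
Hanan predeceased; the 1/5 allotted to Hanan's branch passes to Hanan's issue by representation.
The 1/5 is divided into 2 equal shares of 1/10 among Hamid, Ghada.
Hamid predeceased; the 1/10 allotted to Hamid's branch passes to Hamid's issue by representation.
The 1/10 is divided into 2 equal shares of 1/20 among Ibtisam, Umar.
Ibtisam predeceased; the 1/20 allotted to Ibtisam's branch passes to Ibtisam's issue by representation.
The 1/20 is divided into 4 equal shares of 1/80 among Bashir, Maysoon, Fahad, Karim.
Bashir is living and takes 1/80.
Maysoon is living and takes 1/80.
Fahad is living and takes 1/80.
Karim is living and takes 1/80.
Umar is living and takes 1/20.
Ghada is living and takes 1/10.
Samir is living and takes 1/5.
Yasmin predeceased; the 1/5 allotted to Yasmin's branch passes to Yasmin's issue by representation.
The 1/5 is divided into 3 equal shares of 1/15 among Rashida, Layth, Nabil.
Rashida is living and takes 1/15.
Layth is living and takes 1/15.
Nabil is living and takes 1/15.
Farouk predeceased; the 1/5 allotted to Farouk's branch passes to Farouk's issue by representation.
The 1/5 is divided into 2 equal shares of 1/10 among Khalida, Tariq.
Khalida is living and takes 1/10.
Tariq is living and takes 1/10.
Zuhair is living and takes 1/5.

Bashir 1/80; Fahad 1/80; Ghada 1/10; Karim 1/80; Khalida 1/10; Layth 1/15; Maysoon 1/80; Nabil 1/15; Rashida 1/15; Samir 1/5; Tariq 1/10; Umar 1/20; Zuhair 1/5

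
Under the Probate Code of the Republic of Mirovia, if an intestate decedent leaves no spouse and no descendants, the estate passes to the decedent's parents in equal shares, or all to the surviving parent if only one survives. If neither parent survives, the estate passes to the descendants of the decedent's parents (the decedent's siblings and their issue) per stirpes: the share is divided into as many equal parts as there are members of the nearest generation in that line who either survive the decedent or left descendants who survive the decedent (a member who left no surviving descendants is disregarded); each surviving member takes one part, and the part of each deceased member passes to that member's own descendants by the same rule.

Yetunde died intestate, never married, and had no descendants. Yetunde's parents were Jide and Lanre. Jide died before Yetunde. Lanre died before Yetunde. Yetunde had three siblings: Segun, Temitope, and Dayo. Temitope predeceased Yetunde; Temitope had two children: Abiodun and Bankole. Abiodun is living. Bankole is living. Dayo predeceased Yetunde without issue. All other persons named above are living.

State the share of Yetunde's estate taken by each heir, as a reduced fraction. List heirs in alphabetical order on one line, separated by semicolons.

Neither parent survives and there are no descendants, so the estate passes to Yetunde's siblings and their issue per stirpes.
Dayo left no surviving issue, so that branch lapses and is disregarded.
The estate is divided into 2 equal shares of 1/2 among Segun, Temitope.
Segun is living and takes 1/2.
Temitope predeceased; the 1/2 allotted to Temitope's branch passes to Temitope's issue by representation.
The 1/2 is divided into 2 equal shares of 1/4 among Abiodun, Bankole.
Abiodun is living and takes 1/4.
Bankole is living and takes 1/4.

Abiodun 1/4; Bankole 1/4; Segun 1/2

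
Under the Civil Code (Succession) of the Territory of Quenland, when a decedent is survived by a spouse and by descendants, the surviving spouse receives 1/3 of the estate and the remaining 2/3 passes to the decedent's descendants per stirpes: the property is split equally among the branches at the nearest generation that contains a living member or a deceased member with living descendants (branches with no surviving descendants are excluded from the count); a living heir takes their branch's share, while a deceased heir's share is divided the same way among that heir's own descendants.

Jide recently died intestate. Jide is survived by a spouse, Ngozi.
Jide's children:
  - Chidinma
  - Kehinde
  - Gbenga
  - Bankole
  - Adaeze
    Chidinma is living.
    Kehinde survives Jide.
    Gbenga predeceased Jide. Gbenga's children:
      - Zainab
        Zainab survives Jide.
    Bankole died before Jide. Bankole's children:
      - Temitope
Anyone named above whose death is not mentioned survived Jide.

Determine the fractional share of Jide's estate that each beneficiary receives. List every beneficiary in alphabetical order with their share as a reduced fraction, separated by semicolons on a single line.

Adaeze 2/15; Chidinma 2/15; Kehinde 2/15; Ngozi 1/3; Temitope 2/15; Zainab 2/15

Ngozi, as surviving spouse, takes 1/3.
The remaining 2/3 passes to Jide's descendants per stirpes.
The 2/3 is divided into 5 equal shares of 2/15 among Chidinma, Kehinde, Gbenga, Bankole, Adaeze.
Chidinma is living and takes 2/15.
Kehinde is living and takes 2/15.
Gbenga predeceased; the 2/15 allotted to Gbenga's branch passes to Gbenga's issue by representation.
Zainab is the sole taker at this level and receives the full 2/15.
Bankole predeceased; the 2/15 allotted to Bankole's branch passes to Bankole's issue by representation.
Temitope is the sole taker at this level and receives the full 2/15.
Adaeze is living and takes 2/15.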